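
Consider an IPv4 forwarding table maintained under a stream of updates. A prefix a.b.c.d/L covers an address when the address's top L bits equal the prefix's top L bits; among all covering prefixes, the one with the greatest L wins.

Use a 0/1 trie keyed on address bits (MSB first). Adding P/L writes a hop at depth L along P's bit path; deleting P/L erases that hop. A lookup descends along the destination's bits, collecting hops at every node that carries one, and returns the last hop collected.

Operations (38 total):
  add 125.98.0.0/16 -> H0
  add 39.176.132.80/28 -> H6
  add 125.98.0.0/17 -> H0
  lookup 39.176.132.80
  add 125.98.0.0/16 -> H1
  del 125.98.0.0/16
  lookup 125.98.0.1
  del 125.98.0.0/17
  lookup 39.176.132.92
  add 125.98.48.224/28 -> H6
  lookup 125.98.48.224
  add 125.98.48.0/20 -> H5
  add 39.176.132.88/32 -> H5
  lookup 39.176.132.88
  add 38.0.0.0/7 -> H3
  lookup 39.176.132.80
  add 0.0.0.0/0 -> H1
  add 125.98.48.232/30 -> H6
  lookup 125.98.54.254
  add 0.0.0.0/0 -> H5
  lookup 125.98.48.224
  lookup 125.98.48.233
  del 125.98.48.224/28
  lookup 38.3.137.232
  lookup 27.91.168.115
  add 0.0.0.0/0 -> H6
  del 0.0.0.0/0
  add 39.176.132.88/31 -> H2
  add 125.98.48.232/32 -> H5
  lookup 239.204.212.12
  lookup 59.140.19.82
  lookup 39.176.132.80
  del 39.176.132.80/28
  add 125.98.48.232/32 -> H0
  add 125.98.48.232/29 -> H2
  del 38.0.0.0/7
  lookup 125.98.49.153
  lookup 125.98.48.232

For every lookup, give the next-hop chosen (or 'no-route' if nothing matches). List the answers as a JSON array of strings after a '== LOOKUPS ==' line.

Trace:
  + 125.98.0.0/16 (H0) depth=16
  + 39.176.132.80/28 (H6) depth=28
  + 125.98.0.0/17 (H0) depth=17
  lookup 39.176.132.80: bits 0010011110110000100001000101 walk d0:-→d1:-→d2:-→d3:-→d4:-→d5:-→d6:-→d7:-→d8:-→d9:-→d10:-→d11:-→d12:-→d13:-→d14:-→d15:-→d16:-→d17:-→d18:-→d19:-→d20:-→d21:-→d22:-→d23:-→d24:-→d25:-→d26:-→d27:-→d28:H6 -> H6
  + 125.98.0.0/16 (H1) depth=16
  del 125.98.0.0/16 (clear depth 16)
  lookup 125.98.0.1: bits 01111101011000100 walk d0:-→d1:-→d2:-→d3:-→d4:-→d5:-→d6:-→d7:-→d8:-→d9:-→d10:-→d11:-→d12:-→d13:-→d14:-→d15:-→d16:-→d17:H0 -> H0
  del 125.98.0.0/17 (clear depth 17)
  lookup 39.176.132.92: bits 0010011110110000100001000101 walk d0:-→d1:-→d2:-→d3:-→d4:-→d5:-→d6:-→d7:-→d8:-→d9:-→d10:-→d11:-→d12:-→d13:-→d14:-→d15:-→d16:-→d17:-→d18:-→d19:-→d20:-→d21:-→d22:-→d23:-→d24:-→d25:-→d26:-→d27:-→d28:H6 -> H6
  + 125.98.48.224/28 (H6) depth=28
  lookup 125.98.48.224: bits 0111110101100010001100001110 walk d0:-→d1:-→d2:-→d3:-→d4:-→d5:-→d6:-→d7:-→d8:-→d9:-→d10:-→d11:-→d12:-→d13:-→d14:-→d15:-→d16:-→d17:-→d18:-→d19:-→d20:-→d21:-→d22:-→d23:-→d24:-→d25:-→d26:-→d27:-→d28:H6 -> H6
  + 125.98.48.0/20 (H5) depth=20
  + 39.176.132.88/32 (H5) depth=32
  lookup 39.176.132.88: bits 00100111101100001000010001011000 walk d0:-→d1:-→d2:-→d3:-→d4:-→d5:-→d6:-→d7:-→d8:-→d9:-→d10:-→d11:-→d12:-→d13:-→d14:-→d15:-→d16:-→d17:-→d18:-→d19:-→d20:-→d21:-→d22:-→d23:-→d24:-→d25:-→d26:-→d27:-→d28:H6→d29:-→d30:-→d31:-→d32:H5 -> H5
  + 38.0.0.0/7 (H3) depth=7
  lookup 39.176.132.80: bits 0010011110110000100001000101 walk d0:-→d1:-→d2:-→d3:-→d4:-→d5:-→d6:-→d7:H3→d8:-→d9:-→d10:-→d11:-→d12:-→d13:-→d14:-→d15:-→d16:-→d17:-→d18:-→d19:-→d20:-→d21:-→d22:-→d23:-→d24:-→d25:-→d26:-→d27:-→d28:H6 -> H6
  + 0.0.0.0/0 (H1) depth=0
  + 125.98.48.232/30 (H6) depth=30
  lookup 125.98.54.254: bits 011111010110001000110 walk d0:H1→d1:-→d2:-→d3:-→d4:-→d5:-→d6:-→d7:-→d8:-→d9:-→d10:-→d11:-→d12:-→d13:-→d14:-→d15:-→d16:-→d17:-→d18:-→d19:-→d20:H5→d21:- -> H5
  + 0.0.0.0/0 (H5) depth=0
  lookup 125.98.48.224: bits 0111110101100010001100001110 walk d0:H5→d1:-→d2:-→d3:-→d4:-→d5:-→d6:-→d7:-→d8:-→d9:-→d10:-→d11:-→d12:-→d13:-→d14:-→d15:-→d16:-→d17:-→d18:-→d19:-→d20:H5→d21:-→d22:-→d23:-→d24:-→d25:-→d26:-→d27:-→d28:H6 -> H6
  lookup 125.98.48.233: bits 011111010110001000110000111010 walk d0:H5→d1:-→d2:-→d3:-→d4:-→d5:-→d6:-→d7:-→d8:-→d9:-→d10:-→d11:-→d12:-→d13:-→d14:-→d15:-→d16:-→d17:-→d18:-→d19:-→d20:H5→d21:-→d22:-→d23:-→d24:-→d25:-→d26:-→d27:-→d28:H6→d29:-→d30:H6 -> H6
  del 125.98.48.224/28 (clear depth 28)
  lookup 38.3.137.232: bits 0010011 walk d0:H5→d1:-→d2:-→d3:-→d4:-→d5:-→d6:-→d7:H3 -> H3
  lookup 27.91.168.115: bits 00 walk d0:H5→d1:-→d2:- -> H5
  + 0.0.0.0/0 (H6) depth=0
  del 0.0.0.0/0 (clear depth 0)
  + 39.176.132.88/31 (H2) depth=31
  + 125.98.48.232/32 (H5) depth=32
  lookup 239.204.212.12: bits ε walk d0:- -> no-route
  lookup 59.140.19.82: bits 001 walk d0:-→d1:-→d2:-→d3:- -> no-route
  lookup 39.176.132.80: bits 0010011110110000100001000101 walk d0:-→d1:-→d2:-→d3:-→d4:-→d5:-→d6:-→d7:H3→d8:-→d9:-→d10:-→d11:-→d12:-→d13:-→d14:-→d15:-→d16:-→d17:-→d18:-→d19:-→d20:-→d21:-→d22:-→d23:-→d24:-→d25:-→d26:-→d27:-→d28:H6 -> H6
  del 39.176.132.80/28 (clear depth 28)
  + 125.98.48.232/32 (H0) depth=32
  + 125.98.48.232/29 (H2) depth=29
  del 38.0.0.0/7 (clear depth 7)
  lookup 125.98.49.153: bits 01111101011000100011000 walk d0:-→d1:-→d2:-→d3:-→d4:-→d5:-→d6:-→d7:-→d8:-→d9:-→d10:-→d11:-→d12:-→d13:-→d14:-→d15:-→d16:-→d17:-→d18:-→d19:-→d20:H5→d21:-→d22:-→d23:- -> H5
  lookup 125.98.48.232: bits 01111101011000100011000011101000 walk d0:-→d1:-→d2:-→d3:-→d4:-→d5:-→d6:-→d7:-→d8:-→d9:-→d10:-→d11:-→d12:-→d13:-→d14:-→d15:-→d16:-→d17:-→d18:-→d19:-→d20:H5→d21:-→d22:-→d23:-→d24:-→d25:-→d26:-→d27:-→d28:-→d29:H2→d30:H6→d31:-→d32:H0 -> H0

== LOOKUPS ==
["H6","H0","H6","H6","H5","H6","H5","H6","H6","H3","H5","no-route","no-route","H6","H5","H0"]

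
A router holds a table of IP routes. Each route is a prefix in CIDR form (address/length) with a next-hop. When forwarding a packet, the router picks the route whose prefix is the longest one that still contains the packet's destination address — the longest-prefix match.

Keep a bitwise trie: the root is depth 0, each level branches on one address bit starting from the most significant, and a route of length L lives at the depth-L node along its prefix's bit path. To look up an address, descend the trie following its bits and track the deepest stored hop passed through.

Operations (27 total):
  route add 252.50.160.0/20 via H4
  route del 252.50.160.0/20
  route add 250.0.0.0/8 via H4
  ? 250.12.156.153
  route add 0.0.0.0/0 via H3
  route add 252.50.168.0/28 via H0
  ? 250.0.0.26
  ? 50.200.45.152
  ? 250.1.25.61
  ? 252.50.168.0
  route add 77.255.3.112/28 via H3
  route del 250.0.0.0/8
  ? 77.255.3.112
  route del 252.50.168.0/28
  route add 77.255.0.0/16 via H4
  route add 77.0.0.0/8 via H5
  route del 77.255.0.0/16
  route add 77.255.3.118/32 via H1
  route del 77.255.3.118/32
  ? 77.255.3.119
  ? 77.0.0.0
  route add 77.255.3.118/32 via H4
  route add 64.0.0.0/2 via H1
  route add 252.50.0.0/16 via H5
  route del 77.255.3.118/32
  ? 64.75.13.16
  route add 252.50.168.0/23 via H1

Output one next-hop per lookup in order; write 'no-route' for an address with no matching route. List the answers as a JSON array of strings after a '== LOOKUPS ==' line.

Apply in order:
  + 252.50.160.0/20 (H4) depth=20
  - 252.50.160.0/20 clear@20
  + 250.0.0.0/8 (H4) depth=8
  ? 250.12.156.153  path d0:-→d1:-→d2:-→d3:-→d4:-→d5:-→d6:-→d7:-→d8:H4  best=H4
  + 0.0.0.0/0 (H3) depth=0
  + 252.50.168.0/28 (H0) depth=28
  ? 250.0.0.26  path d0:H3→d1:-→d2:-→d3:-→d4:-→d5:-→d6:-→d7:-→d8:H4  best=H4
  ? 50.200.45.152  path d0:H3  best=H3
  ? 250.1.25.61  path d0:H3→d1:-→d2:-→d3:-→d4:-→d5:-→d6:-→d7:-→d8:H4  best=H4
  ? 252.50.168.0  path d0:H3→d1:-→d2:-→d3:-→d4:-→d5:-→d6:-→d7:-→d8:-→d9:-→d10:-→d11:-→d12:-→d13:-→d14:-→d15:-→d16:-→d17:-→d18:-→d19:-→d20:-→d21:-→d22:-→d23:-→d24:-→d25:-→d26:-→d27:-→d28:H0  best=H0
  + 77.255.3.112/28 (H3) depth=28
  - 250.0.0.0/8 clear@8
  ? 77.255.3.112  path d0:H3→d1:-→d2:-→d3:-→d4:-→d5:-→d6:-→d7:-→d8:-→d9:-→d10:-→d11:-→d12:-→d13:-→d14:-→d15:-→d16:-→d17:-→d18:-→d19:-→d20:-→d21:-→d22:-→d23:-→d24:-→d25:-→d26:-→d27:-→d28:H3  best=H3
  - 252.50.168.0/28 clear@28
  + 77.255.0.0/16 (H4) depth=16
  + 77.0.0.0/8 (H5) depth=8
  - 77.255.0.0/16 clear@16
  + 77.255.3.118/32 (H1) depth=32
  - 77.255.3.118/32 clear@32
  ? 77.255.3.119  path d0:H3→d1:-→d2:-→d3:-→d4:-→d5:-→d6:-→d7:-→d8:H5→d9:-→d10:-→d11:-→d12:-→d13:-→d14:-→d15:-→d16:-→d17:-→d18:-→d19:-→d20:-→d21:-→d22:-→d23:-→d24:-→d25:-→d26:-→d27:-→d28:H3→d29:-→d30:-→d31:-  best=H3
  ? 77.0.0.0  path d0:H3→d1:-→d2:-→d3:-→d4:-→d5:-→d6:-→d7:-→d8:H5  best=H5
  + 77.255.3.118/32 (H4) depth=32
  + 64.0.0.0/2 (H1) depth=2
  + 252.50.0.0/16 (H5) depth=16
  - 77.255.3.118/32 clear@32
  ? 64.75.13.16  path d0:H3→d1:-→d2:H1→d3:-→d4:-  best=H1
  + 252.50.168.0/23 (H1) depth=23

== LOOKUPS ==
["H4","H4","H3","H4","H0","H3","H3","H5","H1"]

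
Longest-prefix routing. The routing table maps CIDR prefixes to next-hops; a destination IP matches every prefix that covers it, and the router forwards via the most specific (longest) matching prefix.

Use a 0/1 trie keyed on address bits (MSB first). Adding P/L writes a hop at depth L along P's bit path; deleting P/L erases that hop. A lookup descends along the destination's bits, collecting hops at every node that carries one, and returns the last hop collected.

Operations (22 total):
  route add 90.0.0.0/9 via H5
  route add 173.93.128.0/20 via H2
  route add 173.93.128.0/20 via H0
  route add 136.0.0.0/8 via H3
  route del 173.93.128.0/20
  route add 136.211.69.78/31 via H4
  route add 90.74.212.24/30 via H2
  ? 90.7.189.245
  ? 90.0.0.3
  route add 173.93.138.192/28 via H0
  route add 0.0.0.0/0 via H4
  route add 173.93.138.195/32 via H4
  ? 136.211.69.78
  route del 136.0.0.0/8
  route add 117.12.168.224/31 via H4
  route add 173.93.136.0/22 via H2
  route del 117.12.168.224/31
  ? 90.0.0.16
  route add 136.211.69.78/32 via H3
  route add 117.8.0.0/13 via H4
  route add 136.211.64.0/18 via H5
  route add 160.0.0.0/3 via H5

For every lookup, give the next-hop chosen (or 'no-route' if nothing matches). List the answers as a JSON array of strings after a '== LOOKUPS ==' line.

Apply in order:
  + 90.0.0.0/9 (H5) depth=9
  + 173.93.128.0/20 (H2) depth=20
  + 173.93.128.0/20 (H0) depth=20
  + 136.0.0.0/8 (H3) depth=8
  - 173.93.128.0/20 clear@20
  + 136.211.69.78/31 (H4) depth=31
  + 90.74.212.24/30 (H2) depth=30
  ? 90.7.189.245  path d0:-→d1:-→d2:-→d3:-→d4:-→d5:-→d6:-→d7:-→d8:-→d9:H5  best=H5
  ? 90.0.0.3  path d0:-→d1:-→d2:-→d3:-→d4:-→d5:-→d6:-→d7:-→d8:-→d9:H5  best=H5
  + 173.93.138.192/28 (H0) depth=28
  + 0.0.0.0/0 (H4) depth=0
  + 173.93.138.195/32 (H4) depth=32
  ? 136.211.69.78  path d0:H4→d1:-→d2:-→d3:-→d4:-→d5:-→d6:-→d7:-→d8:H3→d9:-→d10:-→d11:-→d12:-→d13:-→d14:-→d15:-→d16:-→d17:-→d18:-→d19:-→d20:-→d21:-→d22:-→d23:-→d24:-→d25:-→d26:-→d27:-→d28:-→d29:-→d30:-→d31:H4  best=H4
  - 136.0.0.0/8 clear@8
  + 117.12.168.224/31 (H4) depth=31
  + 173.93.136.0/22 (H2) depth=22
  - 117.12.168.224/31 clear@31
  ? 90.0.0.16  path d0:H4→d1:-→d2:-→d3:-→d4:-→d5:-→d6:-→d7:-→d8:-→d9:H5  best=H5
  + 136.211.69.78/32 (H3) depth=32
  + 117.8.0.0/13 (H4) depth=13
  + 136.211.64.0/18 (H5) depth=18
  + 160.0.0.0/3 (H5) depth=3

== LOOKUPS ==
["H5","H5","H4","H5"]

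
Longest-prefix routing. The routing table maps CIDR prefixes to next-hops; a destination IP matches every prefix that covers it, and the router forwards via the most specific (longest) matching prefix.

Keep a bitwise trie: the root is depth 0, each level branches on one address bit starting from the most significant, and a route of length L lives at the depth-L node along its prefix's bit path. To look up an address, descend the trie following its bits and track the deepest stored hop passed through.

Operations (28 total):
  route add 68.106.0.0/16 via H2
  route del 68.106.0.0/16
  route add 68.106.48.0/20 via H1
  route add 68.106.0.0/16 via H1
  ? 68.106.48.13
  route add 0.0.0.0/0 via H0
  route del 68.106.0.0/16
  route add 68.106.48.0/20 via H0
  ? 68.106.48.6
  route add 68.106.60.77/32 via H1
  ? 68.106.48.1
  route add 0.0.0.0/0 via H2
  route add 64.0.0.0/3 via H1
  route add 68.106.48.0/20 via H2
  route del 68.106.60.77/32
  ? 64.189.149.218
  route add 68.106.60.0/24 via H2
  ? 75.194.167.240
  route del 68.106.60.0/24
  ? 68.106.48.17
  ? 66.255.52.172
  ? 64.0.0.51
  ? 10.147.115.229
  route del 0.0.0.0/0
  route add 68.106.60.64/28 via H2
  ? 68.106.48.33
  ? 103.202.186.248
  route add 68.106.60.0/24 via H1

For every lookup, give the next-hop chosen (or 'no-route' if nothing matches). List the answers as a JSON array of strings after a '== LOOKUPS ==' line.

Trace:
  + 68.106.0.0/16 (H2) depth=16
  - 68.106.0.0/16 clear@16
  + 68.106.48.0/20 (H1) depth=20
  + 68.106.0.0/16 (H1) depth=16
  lookup 68.106.48.13: bits 01000100011010100011 walk d0:-→d1:-→d2:-→d3:-→d4:-→d5:-→d6:-→d7:-→d8:-→d9:-→d10:-→d11:-→d12:-→d13:-→d14:-→d15:-→d16:H1→d17:-→d18:-→d19:-→d20:H1 -> H1
  + 0.0.0.0/0 (H0) depth=0
  - 68.106.0.0/16 clear@16
  + 68.106.48.0/20 (H0) depth=20
  lookup 68.106.48.6: bits 01000100011010100011 walk d0:H0→d1:-→d2:-→d3:-→d4:-→d5:-→d6:-→d7:-→d8:-→d9:-→d10:-→d11:-→d12:-→d13:-→d14:-→d15:-→d16:-→d17:-→d18:-→d19:-→d20:H0 -> H0
  + 68.106.60.77/32 (H1) depth=32
  lookup 68.106.48.1: bits 01000100011010100011 walk d0:H0→d1:-→d2:-→d3:-→d4:-→d5:-→d6:-→d7:-→d8:-→d9:-→d10:-→d11:-→d12:-→d13:-→d14:-→d15:-→d16:-→d17:-→d18:-→d19:-→d20:H0 -> H0
  + 0.0.0.0/0 (H2) depth=0
  + 64.0.0.0/3 (H1) depth=3
  + 68.106.48.0/20 (H2) depth=20
  - 68.106.60.77/32 clear@32
  lookup 64.189.149.218: bits 01000 walk d0:H2→d1:-→d2:-→d3:H1→d4:-→d5:- -> H1
  + 68.106.60.0/24 (H2) depth=24
  lookup 75.194.167.240: bits 0100 walk d0:H2→d1:-→d2:-→d3:H1→d4:- -> H1
  - 68.106.60.0/24 clear@24
  lookup 68.106.48.17: bits 01000100011010100011 walk d0:H2→d1:-→d2:-→d3:H1→d4:-→d5:-→d6:-→d7:-→d8:-→d9:-→d10:-→d11:-→d12:-→d13:-→d14:-→d15:-→d16:-→d17:-→d18:-→d19:-→d20:H2 -> H2
  lookup 66.255.52.172: bits 01000 walk d0:H2→d1:-→d2:-→d3:H1→d4:-→d5:- -> H1
  lookup 64.0.0.51: bits 01000 walk d0:H2→d1:-→d2:-→d3:H1→d4:-→d5:- -> H1
  lookup 10.147.115.229: bits 0 walk d0:H2→d1:- -> H2
  - 0.0.0.0/0 clear@0
  + 68.106.60.64/28 (H2) depth=28
  lookup 68.106.48.33: bits 01000100011010100011 walk d0:-→d1:-→d2:-→d3:H1→d4:-→d5:-→d6:-→d7:-→d8:-→d9:-→d10:-→d11:-→d12:-→d13:-→d14:-→d15:-→d16:-→d17:-→d18:-→d19:-→d20:H2 -> H2
  lookup 103.202.186.248: bits 01 walk d0:-→d1:-→d2:- -> no-route
  + 68.106.60.0/24 (H1) depth=24

== LOOKUPS ==
["H1","H0","H0","H1","H1","H2","H1","H1","H2","H2","no-route"]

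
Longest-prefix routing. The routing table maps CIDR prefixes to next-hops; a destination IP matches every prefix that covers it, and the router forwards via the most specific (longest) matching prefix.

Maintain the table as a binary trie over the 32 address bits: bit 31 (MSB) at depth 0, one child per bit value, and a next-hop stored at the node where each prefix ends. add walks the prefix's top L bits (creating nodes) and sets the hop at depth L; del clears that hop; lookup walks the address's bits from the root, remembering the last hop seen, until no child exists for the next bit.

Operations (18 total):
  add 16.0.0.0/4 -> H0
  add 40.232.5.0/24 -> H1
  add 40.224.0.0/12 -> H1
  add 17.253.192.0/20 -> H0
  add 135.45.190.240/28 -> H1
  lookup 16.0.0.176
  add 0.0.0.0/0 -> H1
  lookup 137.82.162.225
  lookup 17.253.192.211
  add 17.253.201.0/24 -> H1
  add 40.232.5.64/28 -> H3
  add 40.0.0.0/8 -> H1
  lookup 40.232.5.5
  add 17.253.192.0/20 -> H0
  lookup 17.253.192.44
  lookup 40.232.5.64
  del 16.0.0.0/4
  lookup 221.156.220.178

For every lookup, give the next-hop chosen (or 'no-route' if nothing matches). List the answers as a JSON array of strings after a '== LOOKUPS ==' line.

Process each operation:
  + 16.0.0.0/4 (H0) depth=4
  + 40.232.5.0/24 (H1) depth=24
  + 40.224.0.0/12 (H1) depth=12
  + 17.253.192.0/20 (H0) depth=20
  + 135.45.190.240/28 (H1) depth=28
  Q 16.0.0.176: descend 0001000 ; hops seen [H0] ; pick H0
  + 0.0.0.0/0 (H1) depth=0
  Q 137.82.162.225: descend 1000 ; hops seen [H1] ; pick H1
  Q 17.253.192.211: descend 00010001111111011100 ; hops seen [H1,H0,H0] ; pick H0
  + 17.253.201.0/24 (H1) depth=24
  + 40.232.5.64/28 (H3) depth=28
  + 40.0.0.0/8 (H1) depth=8
  Q 40.232.5.5: descend 0010100011101000000001010 ; hops seen [H1,H1,H1,H1] ; pick H1
  + 17.253.192.0/20 (H0) depth=20
  Q 17.253.192.44: descend 00010001111111011100 ; hops seen [H1,H0,H0] ; pick H0
  Q 40.232.5.64: descend 0010100011101000000001010100 ; hops seen [H1,H1,H1,H1,H3] ; pick H3
  del 16.0.0.0/4 (clear depth 4)
  Q 221.156.220.178: descend 1 ; hops seen [H1] ; pick H1

== LOOKUPS ==
["H0","H1","H0","H1","H0","H3","H1"]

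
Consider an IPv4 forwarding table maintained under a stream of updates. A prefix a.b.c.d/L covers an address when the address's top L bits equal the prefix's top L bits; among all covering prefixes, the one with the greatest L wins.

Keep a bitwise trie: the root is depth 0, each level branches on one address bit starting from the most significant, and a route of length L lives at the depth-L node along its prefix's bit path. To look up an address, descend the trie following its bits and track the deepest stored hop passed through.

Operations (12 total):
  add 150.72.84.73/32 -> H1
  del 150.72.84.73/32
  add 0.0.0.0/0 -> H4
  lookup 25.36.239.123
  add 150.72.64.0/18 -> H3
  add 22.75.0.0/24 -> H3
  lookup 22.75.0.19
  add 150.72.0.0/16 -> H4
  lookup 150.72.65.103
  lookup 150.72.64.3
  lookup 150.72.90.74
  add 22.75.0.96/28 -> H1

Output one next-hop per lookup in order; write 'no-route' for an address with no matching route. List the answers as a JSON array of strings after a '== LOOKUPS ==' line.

Apply in order:
  add 150.72.84.73/32 -> H1 at depth 32
  - 150.72.84.73/32 clear@32
  add 0.0.0.0/0 -> H4 at depth 0
  ? 25.36.239.123  path d0:H4  best=H4
  add 150.72.64.0/18 -> H3 at depth 18
  add 22.75.0.0/24 -> H3 at depth 24
  ? 22.75.0.19  path d0:H4→d1:-→d2:-→d3:-→d4:-→d5:-→d6:-→d7:-→d8:-→d9:-→d10:-→d11:-→d12:-→d13:-→d14:-→d15:-→d16:-→d17:-→d18:-→d19:-→d20:-→d21:-→d22:-→d23:-→d24:H3  best=H3
  add 150.72.0.0/16 -> H4 at depth 16
  ? 150.72.65.103  path d0:H4→d1:-→d2:-→d3:-→d4:-→d5:-→d6:-→d7:-→d8:-→d9:-→d10:-→d11:-→d12:-→d13:-→d14:-→d15:-→d16:H4→d17:-→d18:H3→d19:-  best=H3
  ? 150.72.64.3  path d0:H4→d1:-→d2:-→d3:-→d4:-→d5:-→d6:-→d7:-→d8:-→d9:-→d10:-→d11:-→d12:-→d13:-→d14:-→d15:-→d16:H4→d17:-→d18:H3→d19:-  best=H3
  ? 150.72.90.74  path d0:H4→d1:-→d2:-→d3:-→d4:-→d5:-→d6:-→d7:-→d8:-→d9:-→d10:-→d11:-→d12:-→d13:-→d14:-→d15:-→d16:H4→d17:-→d18:H3→d19:-→d20:-  best=H3
  add 22.75.0.96/28 -> H1 at depth 28

== LOOKUPS ==
["H4","H3","H3","H3","H3"]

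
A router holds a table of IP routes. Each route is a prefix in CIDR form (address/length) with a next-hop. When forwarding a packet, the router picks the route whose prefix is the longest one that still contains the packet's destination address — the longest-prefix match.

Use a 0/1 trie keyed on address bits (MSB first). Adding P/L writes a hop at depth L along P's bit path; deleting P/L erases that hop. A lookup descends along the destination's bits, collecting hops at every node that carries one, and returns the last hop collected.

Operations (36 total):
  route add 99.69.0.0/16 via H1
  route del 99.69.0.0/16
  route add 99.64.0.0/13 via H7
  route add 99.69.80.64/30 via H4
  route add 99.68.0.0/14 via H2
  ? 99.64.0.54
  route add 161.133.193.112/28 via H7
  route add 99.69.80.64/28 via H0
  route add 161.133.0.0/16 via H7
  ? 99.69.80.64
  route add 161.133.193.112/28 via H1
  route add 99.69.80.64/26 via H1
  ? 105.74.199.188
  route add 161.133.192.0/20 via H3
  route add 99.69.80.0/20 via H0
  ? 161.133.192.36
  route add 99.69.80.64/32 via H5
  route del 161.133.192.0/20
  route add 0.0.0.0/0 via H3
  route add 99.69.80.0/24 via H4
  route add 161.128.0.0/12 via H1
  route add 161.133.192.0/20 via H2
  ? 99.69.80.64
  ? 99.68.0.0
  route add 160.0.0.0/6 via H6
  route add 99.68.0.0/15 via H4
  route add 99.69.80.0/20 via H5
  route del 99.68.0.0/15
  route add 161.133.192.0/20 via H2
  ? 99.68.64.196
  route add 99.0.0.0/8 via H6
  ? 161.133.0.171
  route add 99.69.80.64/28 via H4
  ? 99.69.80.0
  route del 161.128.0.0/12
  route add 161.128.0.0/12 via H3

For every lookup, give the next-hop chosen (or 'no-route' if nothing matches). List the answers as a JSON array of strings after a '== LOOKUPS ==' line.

Apply in order:
  add 99.69.0.0/16 -> H1 at depth 16
  - 99.69.0.0/16 clear@16
  add 99.64.0.0/13 -> H7 at depth 13
  add 99.69.80.64/30 -> H4 at depth 30
  add 99.68.0.0/14 -> H2 at depth 14
  ? 99.64.0.54  path d0:-→d1:-→d2:-→d3:-→d4:-→d5:-→d6:-→d7:-→d8:-→d9:-→d10:-→d11:-→d12:-→d13:H7  best=H7
  add 161.133.193.112/28 -> H7 at depth 28
  add 99.69.80.64/28 -> H0 at depth 28
  add 161.133.0.0/16 -> H7 at depth 16
  ? 99.69.80.64  path d0:-→d1:-→d2:-→d3:-→d4:-→d5:-→d6:-→d7:-→d8:-→d9:-→d10:-→d11:-→d12:-→d13:H7→d14:H2→d15:-→d16:-→d17:-→d18:-→d19:-→d20:-→d21:-→d22:-→d23:-→d24:-→d25:-→d26:-→d27:-→d28:H0→d29:-→d30:H4  best=H4
  add 161.133.193.112/28 -> H1 at depth 28
  add 99.69.80.64/26 -> H1 at depth 26
  ? 105.74.199.188  path d0:-→d1:-→d2:-→d3:-→d4:-  best=no-route
  add 161.133.192.0/20 -> H3 at depth 20
  add 99.69.80.0/20 -> H0 at depth 20
  ? 161.133.192.36  path d0:-→d1:-→d2:-→d3:-→d4:-→d5:-→d6:-→d7:-→d8:-→d9:-→d10:-→d11:-→d12:-→d13:-→d14:-→d15:-→d16:H7→d17:-→d18:-→d19:-→d20:H3→d21:-→d22:-→d23:-  best=H3
  add 99.69.80.64/32 -> H5 at depth 32
  - 161.133.192.0/20 clear@20
  add 0.0.0.0/0 -> H3 at depth 0
  add 99.69.80.0/24 -> H4 at depth 24
  add 161.128.0.0/12 -> H1 at depth 12
  add 161.133.192.0/20 -> H2 at depth 20
  ? 99.69.80.64  path d0:H3→d1:-→d2:-→d3:-→d4:-→d5:-→d6:-→d7:-→d8:-→d9:-→d10:-→d11:-→d12:-→d13:H7→d14:H2→d15:-→d16:-→d17:-→d18:-→d19:-→d20:H0→d21:-→d22:-→d23:-→d24:H4→d25:-→d26:H1→d27:-→d28:H0→d29:-→d30:H4→d31:-→d32:H5  best=H5
  ? 99.68.0.0  path d0:H3→d1:-→d2:-→d3:-→d4:-→d5:-→d6:-→d7:-→d8:-→d9:-→d10:-→d11:-→d12:-→d13:H7→d14:H2→d15:-  best=H2
  add 160.0.0.0/6 -> H6 at depth 6
  add 99.68.0.0/15 -> H4 at depth 15
  add 99.69.80.0/20 -> H5 at depth 20
  - 99.68.0.0/15 clear@15
  add 161.133.192.0/20 -> H2 at depth 20
  ? 99.68.64.196  path d0:H3→d1:-→d2:-→d3:-→d4:-→d5:-→d6:-→d7:-→d8:-→d9:-→d10:-→d11:-→d12:-→d13:H7→d14:H2→d15:-  best=H2
  add 99.0.0.0/8 -> H6 at depth 8
  ? 161.133.0.171  path d0:H3→d1:-→d2:-→d3:-→d4:-→d5:-→d6:H6→d7:-→d8:-→d9:-→d10:-→d11:-→d12:H1→d13:-→d14:-→d15:-→d16:H7  best=H7
  add 99.69.80.64/28 -> H4 at depth 28
  ? 99.69.80.0  path d0:H3→d1:-→d2:-→d3:-→d4:-→d5:-→d6:-→d7:-→d8:H6→d9:-→d10:-→d11:-→d12:-→d13:H7→d14:H2→d15:-→d16:-→d17:-→d18:-→d19:-→d20:H5→d21:-→d22:-→d23:-→d24:H4→d25:-  best=H4
  - 161.128.0.0/12 clear@12
  add 161.128.0.0/12 -> H3 at depth 12

== LOOKUPS ==
["H7","H4","no-route","H3","H5","H2","H2","H7","H4"]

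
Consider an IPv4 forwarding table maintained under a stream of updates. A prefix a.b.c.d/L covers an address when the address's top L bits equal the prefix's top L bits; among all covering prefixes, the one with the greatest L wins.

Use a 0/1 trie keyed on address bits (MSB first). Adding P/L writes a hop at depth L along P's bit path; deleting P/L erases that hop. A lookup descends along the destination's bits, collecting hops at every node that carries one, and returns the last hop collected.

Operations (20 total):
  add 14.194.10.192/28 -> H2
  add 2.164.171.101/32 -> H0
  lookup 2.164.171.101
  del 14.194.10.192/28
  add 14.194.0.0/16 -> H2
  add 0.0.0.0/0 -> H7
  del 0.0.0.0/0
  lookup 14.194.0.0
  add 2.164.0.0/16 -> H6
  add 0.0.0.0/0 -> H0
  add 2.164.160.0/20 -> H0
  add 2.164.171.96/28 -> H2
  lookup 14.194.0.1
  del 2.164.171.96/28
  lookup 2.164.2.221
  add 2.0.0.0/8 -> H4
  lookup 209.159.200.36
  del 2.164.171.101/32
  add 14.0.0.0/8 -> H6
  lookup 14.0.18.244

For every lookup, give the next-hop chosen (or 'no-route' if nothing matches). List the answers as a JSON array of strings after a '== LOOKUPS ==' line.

Process each operation:
  add 14.194.10.192/28 -> H2 at depth 28
  add 2.164.171.101/32 -> H0 at depth 32
  Q 2.164.171.101: descend 00000010101001001010101101100101 ; hops seen [H0] ; pick H0
  - 14.194.10.192/28 clear@28
  add 14.194.0.0/16 -> H2 at depth 16
  add 0.0.0.0/0 -> H7 at depth 0
  - 0.0.0.0/0 clear@0
  Q 14.194.0.0: descend 00001110110000100000 ; hops seen [H2] ; pick H2
  add 2.164.0.0/16 -> H6 at depth 16
  add 0.0.0.0/0 -> H0 at depth 0
  add 2.164.160.0/20 -> H0 at depth 20
  add 2.164.171.96/28 -> H2 at depth 28
  Q 14.194.0.1: descend 00001110110000100000 ; hops seen [H0,H2] ; pick H2
  - 2.164.171.96/28 clear@28
  Q 2.164.2.221: descend 0000001010100100 ; hops seen [H0,H6] ; pick H6
  add 2.0.0.0/8 -> H4 at depth 8
  Q 209.159.200.36: descend ε ; hops seen [H0] ; pick H0
  - 2.164.171.101/32 clear@32
  add 14.0.0.0/8 -> H6 at depth 8
  Q 14.0.18.244: descend 00001110 ; hops seen [H0,H6] ; pick H6

== LOOKUPS ==
["H0","H2","H2","H6","H0","H6"]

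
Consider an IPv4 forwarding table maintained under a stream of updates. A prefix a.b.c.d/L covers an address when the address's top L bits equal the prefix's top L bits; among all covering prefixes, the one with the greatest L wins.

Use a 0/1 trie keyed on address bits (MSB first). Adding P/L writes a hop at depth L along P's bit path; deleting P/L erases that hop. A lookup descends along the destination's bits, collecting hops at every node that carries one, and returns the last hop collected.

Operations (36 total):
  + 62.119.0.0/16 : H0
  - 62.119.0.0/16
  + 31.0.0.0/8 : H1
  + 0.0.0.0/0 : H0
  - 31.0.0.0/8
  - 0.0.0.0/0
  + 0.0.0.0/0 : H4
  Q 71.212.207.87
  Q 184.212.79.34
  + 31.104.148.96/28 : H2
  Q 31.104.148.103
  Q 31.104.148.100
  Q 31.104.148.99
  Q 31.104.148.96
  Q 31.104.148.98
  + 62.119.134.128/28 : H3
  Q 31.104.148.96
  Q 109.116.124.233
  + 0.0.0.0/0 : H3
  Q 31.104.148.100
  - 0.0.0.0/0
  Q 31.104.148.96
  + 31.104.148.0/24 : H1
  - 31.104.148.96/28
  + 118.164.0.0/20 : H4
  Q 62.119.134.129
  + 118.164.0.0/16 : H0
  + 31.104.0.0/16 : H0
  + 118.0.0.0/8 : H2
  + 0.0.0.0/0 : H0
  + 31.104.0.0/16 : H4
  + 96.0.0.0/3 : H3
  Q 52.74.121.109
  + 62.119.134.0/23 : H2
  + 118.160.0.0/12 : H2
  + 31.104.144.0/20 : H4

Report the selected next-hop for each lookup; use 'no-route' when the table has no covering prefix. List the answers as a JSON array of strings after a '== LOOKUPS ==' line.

Apply in order:
  add 62.119.0.0/16 -> H0 at depth 16
  del 62.119.0.0/16 (clear depth 16)
  add 31.0.0.0/8 -> H1 at depth 8
  add 0.0.0.0/0 -> H0 at depth 0
  del 31.0.0.0/8 (clear depth 8)
  del 0.0.0.0/0 (clear depth 0)
  add 0.0.0.0/0 -> H4 at depth 0
  ? 71.212.207.87  path d0:H4→d1:-  best=H4
  ? 184.212.79.34  path d0:H4  best=H4
  add 31.104.148.96/28 -> H2 at depth 28
  ? 31.104.148.103  path d0:H4→d1:-→d2:-→d3:-→d4:-→d5:-→d6:-→d7:-→d8:-→d9:-→d10:-→d11:-→d12:-→d13:-→d14:-→d15:-→d16:-→d17:-→d18:-→d19:-→d20:-→d21:-→d22:-→d23:-→d24:-→d25:-→d26:-→d27:-→d28:H2  best=H2
  ? 31.104.148.100  path d0:H4→d1:-→d2:-→d3:-→d4:-→d5:-→d6:-→d7:-→d8:-→d9:-→d10:-→d11:-→d12:-→d13:-→d14:-→d15:-→d16:-→d17:-→d18:-→d19:-→d20:-→d21:-→d22:-→d23:-→d24:-→d25:-→d26:-→d27:-→d28:H2  best=H2
  ? 31.104.148.99  path d0:H4→d1:-→d2:-→d3:-→d4:-→d5:-→d6:-→d7:-→d8:-→d9:-→d10:-→d11:-→d12:-→d13:-→d14:-→d15:-→d16:-→d17:-→d18:-→d19:-→d20:-→d21:-→d22:-→d23:-→d24:-→d25:-→d26:-→d27:-→d28:H2  best=H2
  ? 31.104.148.96  path d0:H4→d1:-→d2:-→d3:-→d4:-→d5:-→d6:-→d7:-→d8:-→d9:-→d10:-→d11:-→d12:-→d13:-→d14:-→d15:-→d16:-→d17:-→d18:-→d19:-→d20:-→d21:-→d22:-→d23:-→d24:-→d25:-→d26:-→d27:-→d28:H2  best=H2
  ? 31.104.148.98  path d0:H4→d1:-→d2:-→d3:-→d4:-→d5:-→d6:-→d7:-→d8:-→d9:-→d10:-→d11:-→d12:-→d13:-→d14:-→d15:-→d16:-→d17:-→d18:-→d19:-→d20:-→d21:-→d22:-→d23:-→d24:-→d25:-→d26:-→d27:-→d28:H2  best=H2
  add 62.119.134.128/28 -> H3 at depth 28
  ? 31.104.148.96  path d0:H4→d1:-→d2:-→d3:-→d4:-→d5:-→d6:-→d7:-→d8:-→d9:-→d10:-→d11:-→d12:-→d13:-→d14:-→d15:-→d16:-→d17:-→d18:-→d19:-→d20:-→d21:-→d22:-→d23:-→d24:-→d25:-→d26:-→d27:-→d28:H2  best=H2
  ? 109.116.124.233  path d0:H4→d1:-  best=H4
  add 0.0.0.0/0 -> H3 at depth 0
  ? 31.104.148.100  path d0:H3→d1:-→d2:-→d3:-→d4:-→d5:-→d6:-→d7:-→d8:-→d9:-→d10:-→d11:-→d12:-→d13:-→d14:-→d15:-→d16:-→d17:-→d18:-→d19:-→d20:-→d21:-→d22:-→d23:-→d24:-→d25:-→d26:-→d27:-→d28:H2  best=H2
  del 0.0.0.0/0 (clear depth 0)
  ? 31.104.148.96  path d0:-→d1:-→d2:-→d3:-→d4:-→d5:-→d6:-→d7:-→d8:-→d9:-→d10:-→d11:-→d12:-→d13:-→d14:-→d15:-→d16:-→d17:-→d18:-→d19:-→d20:-→d21:-→d22:-→d23:-→d24:-→d25:-→d26:-→d27:-→d28:H2  best=H2
  add 31.104.148.0/24 -> H1 at depth 24
  del 31.104.148.96/28 (clear depth 28)
  add 118.164.0.0/20 -> H4 at depth 20
  ? 62.119.134.129  path d0:-→d1:-→d2:-→d3:-→d4:-→d5:-→d6:-→d7:-→d8:-→d9:-→d10:-→d11:-→d12:-→d13:-→d14:-→d15:-→d16:-→d17:-→d18:-→d19:-→d20:-→d21:-→d22:-→d23:-→d24:-→d25:-→d26:-→d27:-→d28:H3  best=H3
  add 118.164.0.0/16 -> H0 at depth 16
  add 31.104.0.0/16 -> H0 at depth 16
  add 118.0.0.0/8 -> H2 at depth 8
  add 0.0.0.0/0 -> H0 at depth 0
  add 31.104.0.0/16 -> H4 at depth 16
  add 96.0.0.0/3 -> H3 at depth 3
  ? 52.74.121.109  path d0:H0→d1:-→d2:-→d3:-→d4:-  best=H0
  add 62.119.134.0/23 -> H2 at depth 23
  add 118.160.0.0/12 -> H2 at depth 12
  add 31.104.144.0/20 -> H4 at depth 20

== LOOKUPS ==
["H4","H4","H2","H2","H2","H2","H2","H2","H4","H2","H2","H3","H0"]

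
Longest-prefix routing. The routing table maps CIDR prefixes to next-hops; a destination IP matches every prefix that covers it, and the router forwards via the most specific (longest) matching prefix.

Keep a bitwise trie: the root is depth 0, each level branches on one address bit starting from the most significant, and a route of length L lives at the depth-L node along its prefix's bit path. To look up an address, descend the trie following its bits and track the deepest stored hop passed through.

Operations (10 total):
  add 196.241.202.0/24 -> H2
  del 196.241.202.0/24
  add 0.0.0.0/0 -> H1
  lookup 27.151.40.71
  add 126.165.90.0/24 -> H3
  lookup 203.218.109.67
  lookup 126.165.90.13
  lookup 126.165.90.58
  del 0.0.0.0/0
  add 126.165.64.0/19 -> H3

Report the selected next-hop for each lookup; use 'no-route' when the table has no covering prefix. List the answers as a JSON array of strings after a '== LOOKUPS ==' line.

Process each operation:
  add 196.241.202.0/24 -> H2 at depth 24
  - 196.241.202.0/24 clear@24
  add 0.0.0.0/0 -> H1 at depth 0
  Q 27.151.40.71: descend ε ; hops seen [H1] ; pick H1
  add 126.165.90.0/24 -> H3 at depth 24
  Q 203.218.109.67: descend 1100 ; hops seen [H1] ; pick H1
  Q 126.165.90.13: descend 011111101010010101011010 ; hops seen [H1,H3] ; pick H3
  Q 126.165.90.58: descend 011111101010010101011010 ; hops seen [H1,H3] ; pick H3
  - 0.0.0.0/0 clear@0
  add 126.165.64.0/19 -> H3 at depth 19

== LOOKUPS ==
["H1","H1","H3","H3"]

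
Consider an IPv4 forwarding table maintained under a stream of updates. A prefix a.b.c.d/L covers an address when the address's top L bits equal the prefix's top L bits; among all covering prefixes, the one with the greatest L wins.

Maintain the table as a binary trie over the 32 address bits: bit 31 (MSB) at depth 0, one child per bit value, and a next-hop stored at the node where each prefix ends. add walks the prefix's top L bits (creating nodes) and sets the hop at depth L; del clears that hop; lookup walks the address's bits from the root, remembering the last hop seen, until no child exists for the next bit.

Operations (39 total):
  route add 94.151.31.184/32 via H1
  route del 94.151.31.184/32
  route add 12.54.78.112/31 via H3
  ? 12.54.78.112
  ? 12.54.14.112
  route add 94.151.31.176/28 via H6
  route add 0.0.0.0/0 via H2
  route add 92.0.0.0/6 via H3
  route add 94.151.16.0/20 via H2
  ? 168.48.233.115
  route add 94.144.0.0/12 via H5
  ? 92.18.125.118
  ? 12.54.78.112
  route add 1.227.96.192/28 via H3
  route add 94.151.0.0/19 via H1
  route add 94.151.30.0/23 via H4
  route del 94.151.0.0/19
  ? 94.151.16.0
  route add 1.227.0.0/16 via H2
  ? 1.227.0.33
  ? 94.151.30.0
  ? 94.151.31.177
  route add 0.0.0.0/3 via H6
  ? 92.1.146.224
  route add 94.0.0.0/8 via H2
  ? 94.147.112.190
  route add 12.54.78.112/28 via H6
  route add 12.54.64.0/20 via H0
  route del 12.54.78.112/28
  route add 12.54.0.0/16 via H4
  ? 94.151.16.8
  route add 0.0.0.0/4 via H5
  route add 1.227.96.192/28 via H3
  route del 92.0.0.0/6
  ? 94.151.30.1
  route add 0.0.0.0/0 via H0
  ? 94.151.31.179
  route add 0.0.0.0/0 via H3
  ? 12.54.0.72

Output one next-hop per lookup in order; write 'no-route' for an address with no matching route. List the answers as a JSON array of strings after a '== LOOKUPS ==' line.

Trace:
  + 94.151.31.184/32 (H1) depth=32
  - 94.151.31.184/32 clear@32
  + 12.54.78.112/31 (H3) depth=31
  ? 12.54.78.112  path d0:-→d1:-→d2:-→d3:-→d4:-→d5:-→d6:-→d7:-→d8:-→d9:-→d10:-→d11:-→d12:-→d13:-→d14:-→d15:-→d16:-→d17:-→d18:-→d19:-→d20:-→d21:-→d22:-→d23:-→d24:-→d25:-→d26:-→d27:-→d28:-→d29:-→d30:-→d31:H3  best=H3
  ? 12.54.14.112  path d0:-→d1:-→d2:-→d3:-→d4:-→d5:-→d6:-→d7:-→d8:-→d9:-→d10:-→d11:-→d12:-→d13:-→d14:-→d15:-→d16:-→d17:-  best=no-route
  + 94.151.31.176/28 (H6) depth=28
  + 0.0.0.0/0 (H2) depth=0
  + 92.0.0.0/6 (H3) depth=6
  + 94.151.16.0/20 (H2) depth=20
  ? 168.48.233.115  path d0:H2  best=H2
  + 94.144.0.0/12 (H5) depth=12
  ? 92.18.125.118  path d0:H2→d1:-→d2:-→d3:-→d4:-→d5:-→d6:H3  best=H3
  ? 12.54.78.112  path d0:H2→d1:-→d2:-→d3:-→d4:-→d5:-→d6:-→d7:-→d8:-→d9:-→d10:-→d11:-→d12:-→d13:-→d14:-→d15:-→d16:-→d17:-→d18:-→d19:-→d20:-→d21:-→d22:-→d23:-→d24:-→d25:-→d26:-→d27:-→d28:-→d29:-→d30:-→d31:H3  best=H3
  + 1.227.96.192/28 (H3) depth=28
  + 94.151.0.0/19 (H1) depth=19
  + 94.151.30.0/23 (H4) depth=23
  - 94.151.0.0/19 clear@19
  ? 94.151.16.0  path d0:H2→d1:-→d2:-→d3:-→d4:-→d5:-→d6:H3→d7:-→d8:-→d9:-→d10:-→d11:-→d12:H5→d13:-→d14:-→d15:-→d16:-→d17:-→d18:-→d19:-→d20:H2  best=H2
  + 1.227.0.0/16 (H2) depth=16
  ? 1.227.0.33  path d0:H2→d1:-→d2:-→d3:-→d4:-→d5:-→d6:-→d7:-→d8:-→d9:-→d10:-→d11:-→d12:-→d13:-→d14:-→d15:-→d16:H2→d17:-  best=H2
  ? 94.151.30.0  path d0:H2→d1:-→d2:-→d3:-→d4:-→d5:-→d6:H3→d7:-→d8:-→d9:-→d10:-→d11:-→d12:H5→d13:-→d14:-→d15:-→d16:-→d17:-→d18:-→d19:-→d20:H2→d21:-→d22:-→d23:H4  best=H4
  ? 94.151.31.177  path d0:H2→d1:-→d2:-→d3:-→d4:-→d5:-→d6:H3→d7:-→d8:-→d9:-→d10:-→d11:-→d12:H5→d13:-→d14:-→d15:-→d16:-→d17:-→d18:-→d19:-→d20:H2→d21:-→d22:-→d23:H4→d24:-→d25:-→d26:-→d27:-→d28:H6  best=H6
  + 0.0.0.0/3 (H6) depth=3
  ? 92.1.146.224  path d0:H2→d1:-→d2:-→d3:-→d4:-→d5:-→d6:H3  best=H3
  + 94.0.0.0/8 (H2) depth=8
  ? 94.147.112.190  path d0:H2→d1:-→d2:-→d3:-→d4:-→d5:-→d6:H3→d7:-→d8:H2→d9:-→d10:-→d11:-→d12:H5→d13:-  best=H5
  + 12.54.78.112/28 (H6) depth=28
  + 12.54.64.0/20 (H0) depth=20
  - 12.54.78.112/28 clear@28
  + 12.54.0.0/16 (H4) depth=16
  ? 94.151.16.8  path d0:H2→d1:-→d2:-→d3:-→d4:-→d5:-→d6:H3→d7:-→d8:H2→d9:-→d10:-→d11:-→d12:H5→d13:-→d14:-→d15:-→d16:-→d17:-→d18:-→d19:-→d20:H2  best=H2
  + 0.0.0.0/4 (H5) depth=4
  + 1.227.96.192/28 (H3) depth=28
  - 92.0.0.0/6 clear@6
  ? 94.151.30.1  path d0:H2→d1:-→d2:-→d3:-→d4:-→d5:-→d6:-→d7:-→d8:H2→d9:-→d10:-→d11:-→d12:H5→d13:-→d14:-→d15:-→d16:-→d17:-→d18:-→d19:-→d20:H2→d21:-→d22:-→d23:H4  best=H4
  + 0.0.0.0/0 (H0) depth=0
  ? 94.151.31.179  path d0:H0→d1:-→d2:-→d3:-→d4:-→d5:-→d6:-→d7:-→d8:H2→d9:-→d10:-→d11:-→d12:H5→d13:-→d14:-→d15:-→d16:-→d17:-→d18:-→d19:-→d20:H2→d21:-→d22:-→d23:H4→d24:-→d25:-→d26:-→d27:-→d28:H6  best=H6
  + 0.0.0.0/0 (H3) depth=0
  ? 12.54.0.72  path d0:H3→d1:-→d2:-→d3:H6→d4:H5→d5:-→d6:-→d7:-→d8:-→d9:-→d10:-→d11:-→d12:-→d13:-→d14:-→d15:-→d16:H4→d17:-  best=H4

== LOOKUPS ==
["H3","no-route","H2","H3","H3","H2","H2","H4","H6","H3","H5","H2","H4","H6","H4"]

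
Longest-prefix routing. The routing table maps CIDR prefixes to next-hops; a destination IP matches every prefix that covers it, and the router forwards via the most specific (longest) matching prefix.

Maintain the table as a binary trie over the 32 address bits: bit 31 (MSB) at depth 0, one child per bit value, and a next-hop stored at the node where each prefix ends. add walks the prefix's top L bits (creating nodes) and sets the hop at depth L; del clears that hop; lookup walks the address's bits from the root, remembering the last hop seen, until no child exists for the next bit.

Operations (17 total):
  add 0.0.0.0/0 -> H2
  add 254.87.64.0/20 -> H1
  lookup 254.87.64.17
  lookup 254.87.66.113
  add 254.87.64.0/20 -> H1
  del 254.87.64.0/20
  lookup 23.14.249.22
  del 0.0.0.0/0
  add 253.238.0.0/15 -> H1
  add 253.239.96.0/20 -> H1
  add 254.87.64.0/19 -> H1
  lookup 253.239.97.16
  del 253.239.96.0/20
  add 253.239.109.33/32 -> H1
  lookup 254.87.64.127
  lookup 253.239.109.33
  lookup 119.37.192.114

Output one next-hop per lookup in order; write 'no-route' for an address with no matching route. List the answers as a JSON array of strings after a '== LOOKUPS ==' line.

Process each operation:
  add 0.0.0.0/0 -> H2 at depth 0
  add 254.87.64.0/20 -> H1 at depth 20
  Q 254.87.64.17: descend 11111110010101110100 ; hops seen [H2,H1] ; pick H1
  Q 254.87.66.113: descend 11111110010101110100 ; hops seen [H2,H1] ; pick H1
  add 254.87.64.0/20 -> H1 at depth 20
  - 254.87.64.0/20 clear@20
  Q 23.14.249.22: descend ε ; hops seen [H2] ; pick H2
  - 0.0.0.0/0 clear@0
  add 253.238.0.0/15 -> H1 at depth 15
  add 253.239.96.0/20 -> H1 at depth 20
  add 254.87.64.0/19 -> H1 at depth 19
  Q 253.239.97.16: descend 11111101111011110110 ; hops seen [H1,H1] ; pick H1
  - 253.239.96.0/20 clear@20
  add 253.239.109.33/32 -> H1 at depth 32
  Q 254.87.64.127: descend 11111110010101110100 ; hops seen [H1] ; pick H1
  Q 253.239.109.33: descend 11111101111011110110110100100001 ; hops seen [H1,H1] ; pick H1
  Q 119.37.192.114: descend ε ; hops seen [∅] ; pick no-route

== LOOKUPS ==
["H1","H1","H2","H1","H1","H1","no-route"]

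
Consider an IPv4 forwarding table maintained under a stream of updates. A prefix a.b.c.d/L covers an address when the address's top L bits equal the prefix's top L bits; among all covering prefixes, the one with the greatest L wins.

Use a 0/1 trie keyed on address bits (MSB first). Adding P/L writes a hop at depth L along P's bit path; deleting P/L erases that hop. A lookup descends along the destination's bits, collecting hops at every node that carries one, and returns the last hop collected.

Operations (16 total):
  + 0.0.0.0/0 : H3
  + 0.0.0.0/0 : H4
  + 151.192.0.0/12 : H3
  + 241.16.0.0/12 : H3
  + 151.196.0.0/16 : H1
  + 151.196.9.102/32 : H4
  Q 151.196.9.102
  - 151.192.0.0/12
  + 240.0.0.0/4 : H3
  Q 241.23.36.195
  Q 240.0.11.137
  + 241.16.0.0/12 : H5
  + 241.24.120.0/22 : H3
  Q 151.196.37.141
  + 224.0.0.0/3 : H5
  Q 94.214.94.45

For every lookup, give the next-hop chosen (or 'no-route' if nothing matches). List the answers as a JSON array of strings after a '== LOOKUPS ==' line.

Trace:
  add 0.0.0.0/0 -> H3 at depth 0
  add 0.0.0.0/0 -> H4 at depth 0
  add 151.192.0.0/12 -> H3 at depth 12
  add 241.16.0.0/12 -> H3 at depth 12
  add 151.196.0.0/16 -> H1 at depth 16
  add 151.196.9.102/32 -> H4 at depth 32
  ? 151.196.9.102  path d0:H4→d1:-→d2:-→d3:-→d4:-→d5:-→d6:-→d7:-→d8:-→d9:-→d10:-→d11:-→d12:H3→d13:-→d14:-→d15:-→d16:H1→d17:-→d18:-→d19:-→d20:-→d21:-→d22:-→d23:-→d24:-→d25:-→d26:-→d27:-→d28:-→d29:-→d30:-→d31:-→d32:H4  best=H4
  - 151.192.0.0/12 clear@12
  add 240.0.0.0/4 -> H3 at depth 4
  ? 241.23.36.195  path d0:H4→d1:-→d2:-→d3:-→d4:H3→d5:-→d6:-→d7:-→d8:-→d9:-→d10:-→d11:-→d12:H3  best=H3
  ? 240.0.11.137  path d0:H4→d1:-→d2:-→d3:-→d4:H3→d5:-→d6:-→d7:-  best=H3
  add 241.16.0.0/12 -> H5 at depth 12
  add 241.24.120.0/22 -> H3 at depth 22
  ? 151.196.37.141  path d0:H4→d1:-→d2:-→d3:-→d4:-→d5:-→d6:-→d7:-→d8:-→d9:-→d10:-→d11:-→d12:-→d13:-→d14:-→d15:-→d16:H1→d17:-→d18:-  best=H1
  add 224.0.0.0/3 -> H5 at depth 3
  ? 94.214.94.45  path d0:H4  best=H4

== LOOKUPS ==
["H4","H3","H3","H1","H4"]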